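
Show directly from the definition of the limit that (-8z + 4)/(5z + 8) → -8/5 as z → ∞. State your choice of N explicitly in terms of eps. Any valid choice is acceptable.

Let eps > 0 be given. We seek N > 0 such that z > N implies |(-8z + 4)/(5z + 8) + 8/5| < eps.
(-8z + 4)/(5z + 8) + 8/5 = (5(-8z + 4) − (-8)(5z + 8)) / (5(5z + 8)) = 84/(5(5z + 8)).
For z > 0 we have 5z + 8 > 5z, so |(-8z + 4)/(5z + 8) + 8/5| = 84/(5(5z + 8)) < 84/(5·5z) = (84/25)/z.
Thus |(-8z + 4)/(5z + 8) + 8/5| < eps whenever z > (84/25)/eps.
Take N = (84/25)/eps. If z > N then |(-8z + 4)/(5z + 8) + 8/5| < (84/25)/z < eps.

N = (84/25)/eps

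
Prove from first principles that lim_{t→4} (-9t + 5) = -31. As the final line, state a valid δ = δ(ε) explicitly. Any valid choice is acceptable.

Suppose ε > 0. We need δ > 0 so that 0 < |t − 4| < δ implies |(-9t + 5) + 31| < ε.
|(-9t + 5) + 31| = |-9t + 36| = 9|t − 4|.
So 9|t − 4| < ε exactly when |t − 4| < ε/9.
Choosing δ = ε/9 gives |(-9t + 5) + 31| = 9|t − 4| < ε whenever |t − 4| < δ.

δ = ε/9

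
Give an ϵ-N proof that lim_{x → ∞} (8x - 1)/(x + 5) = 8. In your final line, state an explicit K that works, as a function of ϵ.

K = 41/ϵ

Suppose ϵ > 0. We seek K > 0 such that x > K implies |(8x - 1)/(x + 5) − 8| < ϵ.
(8x - 1)/(x + 5) − 8 = ((8x - 1) − 8(x + 5)) / ((x + 5)) = -41/((x + 5)).
For x > 0 we have x + 5 > x, so |(8x - 1)/(x + 5) − 8| = 41/((x + 5)) < 41/(x) = 41/x.
Thus |(8x - 1)/(x + 5) − 8| < ϵ whenever x > 41/ϵ.
Take K = 41/ϵ. If x > K then |(8x - 1)/(x + 5) − 8| < 41/x < ϵ.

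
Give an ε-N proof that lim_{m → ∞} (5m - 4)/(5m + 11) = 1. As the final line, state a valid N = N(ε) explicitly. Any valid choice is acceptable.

Suppose ε > 0. For m ≥ 1, |(5m - 4)/(5m + 11) − 1| = |-75|/(5(5m + 11)) = 75/(5(5m + 11)).
Since 5m + 11 ≥ 5m for m ≥ 1, this is ≤ 75/(5·5m) = 3/m.
So |(5m - 4)/(5m + 11) − 1| < ε whenever m > 3/ε.
Take N = 3/ε. If m > N then |(5m - 4)/(5m + 11) − 1| ≤ 3/m < ε.

N = 3/ε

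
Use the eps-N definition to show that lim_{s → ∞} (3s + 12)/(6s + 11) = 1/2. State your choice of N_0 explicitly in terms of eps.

Fix eps > 0. We seek N_0 > 0 such that s > N_0 implies |(3s + 12)/(6s + 11) − (1/2)| < eps.
(3s + 12)/(6s + 11) − (1/2) = (6(3s + 12) − 3(6s + 11)) / (6(6s + 11)) = 39/(6(6s + 11)).
For s > 0 we have 6s + 11 > 6s, so |(3s + 12)/(6s + 11) − (1/2)| = 39/(6(6s + 11)) < 39/(6·6s) = (13/12)/s.
Thus |(3s + 12)/(6s + 11) − (1/2)| < eps whenever s > (13/12)/eps.
Take N_0 = (13/12)/eps. If s > N_0 then |(3s + 12)/(6s + 11) − (1/2)| < (13/12)/s < eps.

N_0 = (13/12)/eps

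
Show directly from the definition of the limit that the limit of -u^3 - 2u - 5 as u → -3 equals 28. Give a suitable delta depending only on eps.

Let eps > 0. We want delta > 0 such that 0 < |u + 3| < delta implies |(-u^3 - 2u - 5) − 28| < eps.
(-u^3 - 2u - 5) − 28 = -u^3 - 2u - 33 = (u + 3)(-u^2 + 3u - 11).
So |(-u^3 - 2u - 5) − 28| = |u + 3|·|-u^2 + 3u - 11|.
Require delta ≤ 2. Then |u + 3| < 2 gives |u| < 5, and by the triangle inequality |-u^2 + 3u - 11| ≤ 5^2 + 3·5 + 11 = 51.
Hence |(-u^3 - 2u - 5) − 28| ≤ 51|u + 3| < eps provided |u + 3| < eps/51.
Choosing delta = min(2, eps/51) ensures both conditions, hence |(-u^3 - 2u - 5) − 28| < eps.

delta = min(2, eps/51)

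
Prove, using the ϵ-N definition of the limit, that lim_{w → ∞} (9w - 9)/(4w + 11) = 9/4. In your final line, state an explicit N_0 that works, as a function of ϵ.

Let ϵ > 0 be given. We seek N_0 > 0 such that w > N_0 implies |(9w - 9)/(4w + 11) − (9/4)| < ϵ.
(9w - 9)/(4w + 11) − (9/4) = (4(9w - 9) − 9(4w + 11)) / (4(4w + 11)) = -135/(4(4w + 11)).
For w > 0 we have 4w + 11 > 4w, so |(9w - 9)/(4w + 11) − (9/4)| = 135/(4(4w + 11)) < 135/(4·4w) = (135/16)/w.
Thus |(9w - 9)/(4w + 11) − (9/4)| < ϵ whenever w > (135/16)/ϵ.
Take N_0 = (135/16)/ϵ. If w > N_0 then |(9w - 9)/(4w + 11) − (9/4)| < (135/16)/w < ϵ.

N_0 = (135/16)/ϵ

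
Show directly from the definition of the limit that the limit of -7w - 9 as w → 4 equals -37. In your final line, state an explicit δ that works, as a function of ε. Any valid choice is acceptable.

Suppose ε > 0. We need δ > 0 so that 0 < |w − 4| < δ implies |(-7w - 9) + 37| < ε.
Since (-7w - 9) + 37 = -7(w − 4), we have |(-7w - 9) + 37| = 7|w − 4|.
So 7|w − 4| < ε exactly when |w − 4| < ε/7.
Choosing δ = ε/7 gives |(-7w - 9) + 37| = 7|w − 4| < ε whenever |w − 4| < δ.

δ = ε/7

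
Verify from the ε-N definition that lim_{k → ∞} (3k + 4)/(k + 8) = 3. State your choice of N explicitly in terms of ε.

N = 20/ε

Let ε > 0. For k ≥ 1, |(3k + 4)/(k + 8) − 3| = |-20|/((k + 8)) = 20/((k + 8)).
Since k + 8 ≥ k for k ≥ 1, this is ≤ 20/(k) = 20/k.
So |(3k + 4)/(k + 8) − 3| < ε whenever k > 20/ε.
Take N = 20/ε. If k > N then |(3k + 4)/(k + 8) − 3| ≤ 20/k < ε.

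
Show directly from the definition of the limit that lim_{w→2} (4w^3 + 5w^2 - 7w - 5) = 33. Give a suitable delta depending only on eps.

delta = min(2, eps/135)

Let eps > 0 be given. We want delta > 0 such that 0 < |w − 2| < delta implies |(4w^3 + 5w^2 - 7w - 5) − 33| < eps.
(4w^3 + 5w^2 - 7w - 5) − 33 = 4w^3 + 5w^2 - 7w - 38 = (w − 2)(4w^2 + 13w + 19).
So |(4w^3 + 5w^2 - 7w - 5) − 33| = |w − 2|·|4w^2 + 13w + 19|.
Assume first that |w − 2| < 2, so |w| < 4. Then |4w^2 + 13w + 19| ≤ 4·4^2 + 13·4 + 19 = 135.
Hence |(4w^3 + 5w^2 - 7w - 5) − 33| ≤ 135|w − 2| < eps provided |w − 2| < eps/135.
Choosing delta = min(2, eps/135) ensures both conditions, hence |(4w^3 + 5w^2 - 7w - 5) − 33| < eps.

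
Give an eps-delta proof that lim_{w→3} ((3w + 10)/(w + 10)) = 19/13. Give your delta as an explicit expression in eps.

Let eps > 0. We want delta > 0 with 0 < |w − 3| < delta ⇒ |(3w + 10)/(w + 10) − (19/13)| < eps.
Combining over a common denominator, (3w + 10)/(w + 10) − (19/13) = [(3w + 10)·13 − 19·(w + 10)] / [13·(w + 10)] = 20(w − 3) / (13(w + 10)).
So |(3w + 10)/(w + 10) − (19/13)| = 20|w − 3| / (13·|w + 10|).
Require delta ≤ 13/2, so |w + 10| ≥ |13| − |w − 3| > 13 − 13/2 = 13/2.
Hence |(3w + 10)/(w + 10) − (19/13)| < 20|w − 3|/(13·(13/2)) = (40/169)|w − 3|, which is < eps once |w − 3| < (169/40)eps.
Take delta = min(13/2, (169/40)eps). Then 0 < |w − 3| < delta forces both bounds, so |(3w + 10)/(w + 10) − (19/13)| < eps.

delta = min(13/2, (169/40)eps)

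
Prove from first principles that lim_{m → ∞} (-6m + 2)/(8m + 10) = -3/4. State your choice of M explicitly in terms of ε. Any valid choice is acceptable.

Fix ε > 0. For m ≥ 1, |(-6m + 2)/(8m + 10) + 3/4| = |76|/(8(8m + 10)) = 76/(8(8m + 10)).
Since 8m + 10 ≥ 8m for m ≥ 1, this is ≤ 76/(8·8m) = (19/16)/m.
So |(-6m + 2)/(8m + 10) + 3/4| < ε whenever m > (19/16)/ε.
Take M = (19/16)/ε. If m > M then |(-6m + 2)/(8m + 10) + 3/4| ≤ (19/16)/m < ε.

M = (19/16)/ε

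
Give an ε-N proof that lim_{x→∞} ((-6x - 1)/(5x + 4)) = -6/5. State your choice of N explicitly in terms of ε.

N = (19/25)/ε

Suppose ε > 0. We seek N > 0 such that x > N implies |(-6x - 1)/(5x + 4) + 6/5| < ε.
(-6x - 1)/(5x + 4) + 6/5 = (5(-6x - 1) − (-6)(5x + 4)) / (5(5x + 4)) = 19/(5(5x + 4)).
For x > 0 we have 5x + 4 > 5x, so |(-6x - 1)/(5x + 4) + 6/5| = 19/(5(5x + 4)) < 19/(5·5x) = (19/25)/x.
Thus |(-6x - 1)/(5x + 4) + 6/5| < ε whenever x > (19/25)/ε.
Take N = (19/25)/ε. If x > N then |(-6x - 1)/(5x + 4) + 6/5| < (19/25)/x < ε.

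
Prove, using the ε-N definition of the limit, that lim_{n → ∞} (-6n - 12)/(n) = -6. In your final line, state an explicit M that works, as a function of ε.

Fix ε > 0. For n ≥ 1, |(-6n - 12)/(n) + 6| = |-12|/((n)) = 12/((n)).
Since n ≥ n for n ≥ 1, this is ≤ 12/(n) = 12/n.
So |(-6n - 12)/(n) + 6| < ε whenever n > 12/ε.
Take M = 12/ε. If n > M then |(-6n - 12)/(n) + 6| ≤ 12/n < ε.

M = 12/ε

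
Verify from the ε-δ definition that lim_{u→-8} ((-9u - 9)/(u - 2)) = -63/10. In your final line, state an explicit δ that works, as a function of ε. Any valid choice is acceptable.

Let ε > 0 be given. We want δ > 0 with 0 < |u + 8| < δ ⇒ |(-9u - 9)/(u - 2) + 63/10| < ε.
Combining over a common denominator, (-9u - 9)/(u - 2) + 63/10 = [(-9u - 9)·(-10) − 63·(u - 2)] / [(-10)·(u - 2)] = 27(u + 8) / ((-10)(u - 2)).
So |(-9u - 9)/(u - 2) + 63/10| = 27|u + 8| / (10·|u − 2|).
Require δ ≤ 5, so |u − 2| ≥ |-10| − |u + 8| > 10 − 5 = 5.
Hence |(-9u - 9)/(u - 2) + 63/10| < 27|u + 8|/(10·5) = (27/50)|u + 8|, which is < ε once |u + 8| < (50/27)ε.
Take δ = min(5, (50/27)ε). Then 0 < |u + 8| < δ forces both bounds, so |(-9u - 9)/(u - 2) + 63/10| < ε.

δ = min(5, (50/27)ε)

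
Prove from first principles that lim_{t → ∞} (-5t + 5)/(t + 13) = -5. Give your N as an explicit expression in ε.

N = 70/ε

Fix ε > 0. We seek N > 0 such that t > N implies |(-5t + 5)/(t + 13) + 5| < ε.
(-5t + 5)/(t + 13) + 5 = ((-5t + 5) − (-5)(t + 13)) / ((t + 13)) = 70/((t + 13)).
For t > 0 we have t + 13 > t, so |(-5t + 5)/(t + 13) + 5| = 70/((t + 13)) < 70/(t) = 70/t.
Thus |(-5t + 5)/(t + 13) + 5| < ε whenever t > 70/ε.
Take N = 70/ε. If t > N then |(-5t + 5)/(t + 13) + 5| < 70/t < ε.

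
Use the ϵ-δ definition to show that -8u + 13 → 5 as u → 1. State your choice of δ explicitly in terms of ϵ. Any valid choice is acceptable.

δ = ϵ/8

Suppose ϵ > 0. We need δ > 0 so that 0 < |u − 1| < δ implies |(-8u + 13) − 5| < ϵ.
Since (-8u + 13) − 5 = -8(u − 1), we have |(-8u + 13) − 5| = 8|u − 1|.
So 8|u − 1| < ϵ exactly when |u − 1| < ϵ/8.
Take δ = ϵ/8. If 0 < |u − 1| < δ then |(-8u + 13) − 5| = 8|u − 1| < 8·(ϵ/8) = ϵ.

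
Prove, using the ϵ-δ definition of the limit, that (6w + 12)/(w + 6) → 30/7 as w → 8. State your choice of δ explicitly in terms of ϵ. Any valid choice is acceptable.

Suppose ϵ > 0. We want δ > 0 with 0 < |w − 8| < δ ⇒ |(6w + 12)/(w + 6) − (30/7)| < ϵ.
Combining over a common denominator, (6w + 12)/(w + 6) − (30/7) = [(6w + 12)·14 − 60·(w + 6)] / [14·(w + 6)] = 24(w − 8) / (14(w + 6)).
So |(6w + 12)/(w + 6) − (30/7)| = 24|w − 8| / (14·|w + 6|).
Restrict δ ≤ 7. Then |w − 8| < 7 gives |w + 6| = |(w − 8) + 14| ≥ 14 − 7 = 7.
Hence |(6w + 12)/(w + 6) − (30/7)| < 24|w − 8|/(14·7) = (12/49)|w − 8|, which is < ϵ once |w − 8| < (49/12)ϵ.
Take δ = min(7, (49/12)ϵ). Then 0 < |w − 8| < δ forces both bounds, so |(6w + 12)/(w + 6) − (30/7)| < ϵ.

δ = min(7, (49/12)ϵ)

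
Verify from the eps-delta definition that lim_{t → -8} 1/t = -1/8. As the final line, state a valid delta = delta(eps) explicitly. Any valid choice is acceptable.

Suppose eps > 0. We seek delta > 0 such that 0 < |t + 8| < delta implies |1/t + 1/8| < eps.
|1/t + 1/8| = |-8 − t|/(8·|t|) = |t + 8|/(8|t|).
Restrict delta ≤ 4. Then |t + 8| < 4 gives |t| > 4, so 8|t| > 32.
Then |1/t + 1/8| < |t + 8|/32, which is < eps when |t + 8| < 32eps.
Take delta = min(4, 32eps). Then 0 < |t + 8| < delta gives both |t + 8| < 4 and |t + 8| < 32eps, so |1/t + 1/8| < eps.

delta = min(4, 32eps)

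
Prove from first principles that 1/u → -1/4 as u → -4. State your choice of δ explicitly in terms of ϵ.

δ = min(2, 8ϵ)

Suppose ϵ > 0. We seek δ > 0 such that 0 < |u + 4| < δ implies |1/u + 1/4| < ϵ.
|1/u + 1/4| = |-4 − u|/(4·|u|) = |u + 4|/(4|u|).
Require δ ≤ 2 so that |u| > 4 − 2 = 2, hence 4|u| > 8.
Then |1/u + 1/4| < |u + 4|/8, which is < ϵ when |u + 4| < 8ϵ.
Take δ = min(2, 8ϵ). Then 0 < |u + 4| < δ gives both |u + 4| < 2 and |u + 4| < 8ϵ, so |1/u + 1/4| < ϵ.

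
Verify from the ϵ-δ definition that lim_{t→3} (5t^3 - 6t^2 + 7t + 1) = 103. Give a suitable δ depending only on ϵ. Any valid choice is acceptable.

δ = min(1, ϵ/150)

Fix ϵ > 0. We want δ > 0 such that 0 < |t − 3| < δ implies |(5t^3 - 6t^2 + 7t + 1) − 103| < ϵ.
(5t^3 - 6t^2 + 7t + 1) − 103 = 5t^3 - 6t^2 + 7t - 102 = (t − 3)(5t^2 + 9t + 34).
So |(5t^3 - 6t^2 + 7t + 1) − 103| = |t − 3|·|5t^2 + 9t + 34|.
Assume first that |t − 3| < 1, so |t| < 4. Then |5t^2 + 9t + 34| ≤ 5·4^2 + 9·4 + 34 = 150.
Hence |(5t^3 - 6t^2 + 7t + 1) − 103| ≤ 150|t − 3| < ϵ provided |t − 3| < ϵ/150.
Take δ = min(1, ϵ/150). Then 0 < |t − 3| < δ gives both |t − 3| < 1 and |t − 3| < ϵ/150, so |(5t^3 - 6t^2 + 7t + 1) − 103| < ϵ.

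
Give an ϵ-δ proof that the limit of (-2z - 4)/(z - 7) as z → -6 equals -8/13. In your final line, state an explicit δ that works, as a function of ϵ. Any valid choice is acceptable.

Fix ϵ > 0. We want δ > 0 with 0 < |z + 6| < δ ⇒ |(-2z - 4)/(z - 7) + 8/13| < ϵ.
Combining over a common denominator, (-2z - 4)/(z - 7) + 8/13 = [(-2z - 4)·(-13) − 8·(z - 7)] / [(-13)·(z - 7)] = 18(z + 6) / ((-13)(z - 7)).
So |(-2z - 4)/(z - 7) + 8/13| = 18|z + 6| / (13·|z − 7|).
Require δ ≤ 13/2, so |z − 7| ≥ |-13| − |z + 6| > 13 − 13/2 = 13/2.
Hence |(-2z - 4)/(z - 7) + 8/13| < 18|z + 6|/(13·(13/2)) = (36/169)|z + 6|, which is < ϵ once |z + 6| < (169/36)ϵ.
Take δ = min(13/2, (169/36)ϵ). Then 0 < |z + 6| < δ forces both bounds, so |(-2z - 4)/(z - 7) + 8/13| < ϵ.

δ = min(13/2, (169/36)ϵ)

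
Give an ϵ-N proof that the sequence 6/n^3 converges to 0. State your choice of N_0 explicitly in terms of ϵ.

Suppose ϵ > 0. For n ≥ 1, |6/n^3 − 0| = 6/n^3.
6/n^3 < ϵ ⇔ n^3 > 6/ϵ ⇔ n > (6/ϵ)^{1/3}.
Take N_0 = (6/ϵ)^{1/3}. Then n > N_0 implies 6/n^3 < ϵ.

N_0 = (6/ϵ)^{1/3}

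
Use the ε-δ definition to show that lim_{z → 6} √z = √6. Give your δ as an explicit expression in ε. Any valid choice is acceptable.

δ = min(6, √6·ε)

Let ε > 0 be given. We want δ > 0 such that 0 < |z − 6| < δ implies |√z − √6| < ε.
Rationalise: √z − √6 = (z − 6)/(√z + √6), so |√z − √6| = |z − 6|/(√z + √6).
Restrict δ ≤ 6 so that |z − 6| < 6 forces z > 0, and then √z + √6 > √6.
Hence |√z − √6| < |z − 6|/√6, which is < ε once |z − 6| < √6·ε.
Take δ = min(6, √6·ε). If 0 < |z − 6| < δ then z > 0 and |√z − √6| < |z − 6|/√6 < ε.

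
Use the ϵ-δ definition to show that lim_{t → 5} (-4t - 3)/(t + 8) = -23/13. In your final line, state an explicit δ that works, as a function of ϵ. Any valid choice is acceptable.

δ = min(13/2, (169/58)ϵ)

Suppose ϵ > 0. We want δ > 0 with 0 < |t − 5| < δ ⇒ |(-4t - 3)/(t + 8) + 23/13| < ϵ.
Combining over a common denominator, (-4t - 3)/(t + 8) + 23/13 = [(-4t - 3)·13 − (-23)·(t + 8)] / [13·(t + 8)] = -29(t − 5) / (13(t + 8)).
So |(-4t - 3)/(t + 8) + 23/13| = 29|t − 5| / (13·|t + 8|).
Require δ ≤ 13/2, so |t + 8| ≥ |13| − |t − 5| > 13 − 13/2 = 13/2.
Hence |(-4t - 3)/(t + 8) + 23/13| < 29|t − 5|/(13·(13/2)) = (58/169)|t − 5|, which is < ϵ once |t − 5| < (169/58)ϵ.
Take δ = min(13/2, (169/58)ϵ). Then 0 < |t − 5| < δ forces both bounds, so |(-4t - 3)/(t + 8) + 23/13| < ϵ.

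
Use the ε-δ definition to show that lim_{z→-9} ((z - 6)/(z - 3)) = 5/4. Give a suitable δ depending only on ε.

Fix ε > 0. We want δ > 0 with 0 < |z + 9| < δ ⇒ |(z - 6)/(z - 3) − (5/4)| < ε.
Combining over a common denominator, (z - 6)/(z - 3) − (5/4) = [(z - 6)·(-12) − (-15)·(z - 3)] / [(-12)·(z - 3)] = 3(z + 9) / ((-12)(z - 3)).
So |(z - 6)/(z - 3) − (5/4)| = 3|z + 9| / (12·|z − 3|).
Require δ ≤ 6, so |z − 3| ≥ |-12| − |z + 9| > 12 − 6 = 6.
Hence |(z - 6)/(z - 3) − (5/4)| < 3|z + 9|/(12·6) = (1/24)|z + 9|, which is < ε once |z + 9| < 24ε.
Take δ = min(6, 24ε). Then 0 < |z + 9| < δ forces both bounds, so |(z - 6)/(z - 3) − (5/4)| < ε.

δ = min(6, 24ε)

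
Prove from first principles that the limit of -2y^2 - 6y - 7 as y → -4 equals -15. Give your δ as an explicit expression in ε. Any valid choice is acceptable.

Let ε > 0 be given. We want δ > 0 such that 0 < |y + 4| < δ implies |(-2y^2 - 6y - 7) + 15| < ε.
(-2y^2 - 6y - 7) + 15 = -2y^2 - 6y + 8 = (y + 4)(-2y + 2).
So |(-2y^2 - 6y - 7) + 15| = |y + 4|·|-2y + 2|.
Require δ ≤ 2. Then |y + 4| < 2 gives |y| < 6, and by the triangle inequality |-2y + 2| ≤ 2·6 + 2 = 14.
Hence |(-2y^2 - 6y - 7) + 15| ≤ 14|y + 4| < ε provided |y + 4| < ε/14.
Choosing δ = min(2, ε/14) ensures both conditions, hence |(-2y^2 - 6y - 7) + 15| < ε.

δ = min(2, ε/14)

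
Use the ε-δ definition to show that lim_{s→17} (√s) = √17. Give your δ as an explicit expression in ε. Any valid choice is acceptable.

Let ε > 0. We want δ > 0 such that 0 < |s − 17| < δ implies |√s − √17| < ε.
Rationalise: √s − √17 = (s − 17)/(√s + √17), so |√s − √17| = |s − 17|/(√s + √17).
Restrict δ ≤ 17 so that |s − 17| < 17 forces s > 0, and then √s + √17 > √17.
Hence |√s − √17| < |s − 17|/√17, which is < ε once |s − 17| < √17·ε.
Take δ = min(17, √17·ε). If 0 < |s − 17| < δ then s > 0 and |√s − √17| < |s − 17|/√17 < ε.

δ = min(17, √17·ε)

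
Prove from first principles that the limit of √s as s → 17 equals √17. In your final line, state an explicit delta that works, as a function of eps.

delta = min(17, √17·eps)

Fix eps > 0. We want delta > 0 such that 0 < |s − 17| < delta implies |√s − √17| < eps.
Multiplying by the conjugate, |√s − √17| = |s − 17|/(√s + √17).
Restrict delta ≤ 17 so that |s − 17| < 17 forces s > 0, and then √s + √17 > √17.
Hence |√s − √17| < |s − 17|/√17, which is < eps once |s − 17| < √17·eps.
Take delta = min(17, √17·eps). If 0 < |s − 17| < delta then s > 0 and |√s − √17| < |s − 17|/√17 < eps.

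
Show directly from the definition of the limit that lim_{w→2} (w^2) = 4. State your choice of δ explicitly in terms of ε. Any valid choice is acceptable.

δ = min(1, ε/5)

Fix ε > 0. We seek δ > 0 with 0 < |w − 2| < δ ⇒ |w^2 − 4| < ε.
Factor: w^2 − 4 = (w − 2)(w + 2), so |w^2 − 4| = |w − 2|·|w + 2|.
Restrict δ ≤ 1. Then |w − 2| < 1 gives |w| < 3, so by the triangle inequality |w + 2| ≤ 3 + 2 = 5.
Hence |w^2 − 4| ≤ 5|w − 2|, which is < ε once |w − 2| < ε/5.
Take δ = min(1, ε/5). If 0 < |w − 2| < δ then both bounds hold and |w^2 − 4| ≤ 5|w − 2| < 5·(ε/5) = ε.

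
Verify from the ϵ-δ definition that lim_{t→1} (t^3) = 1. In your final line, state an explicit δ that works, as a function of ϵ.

δ = min(2, ϵ/13)

Let ϵ > 0. We seek δ > 0 with 0 < |t − 1| < δ ⇒ |t^3 − 1| < ϵ.
Factor: t^3 − 1 = (t − 1)(t^2 + t + 1), so |t^3 − 1| = |t − 1|·|t^2 + t + 1|.
Restrict δ ≤ 2. Then |t − 1| < 2 gives |t| < 3, so by the triangle inequality |t^2 + t + 1| ≤ 3^2 + 3 + 1 = 13.
Hence |t^3 − 1| ≤ 13|t − 1|, which is < ϵ once |t − 1| < ϵ/13.
Take δ = min(2, ϵ/13). If 0 < |t − 1| < δ then both bounds hold and |t^3 − 1| ≤ 13|t − 1| < 13·(ϵ/13) = ϵ.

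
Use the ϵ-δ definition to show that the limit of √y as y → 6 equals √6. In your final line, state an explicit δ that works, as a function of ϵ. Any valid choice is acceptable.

Fix ϵ > 0. We want δ > 0 such that 0 < |y − 6| < δ implies |√y − √6| < ϵ.
Rationalise: √y − √6 = (y − 6)/(√y + √6), so |√y − √6| = |y − 6|/(√y + √6).
Restrict δ ≤ 6 so that |y − 6| < 6 forces y > 0, and then √y + √6 > √6.
Hence |√y − √6| < |y − 6|/√6, which is < ϵ once |y − 6| < √6·ϵ.
Take δ = min(6, √6·ϵ). If 0 < |y − 6| < δ then y > 0 and |√y − √6| < |y − 6|/√6 < ϵ.

δ = min(6, √6·ϵ)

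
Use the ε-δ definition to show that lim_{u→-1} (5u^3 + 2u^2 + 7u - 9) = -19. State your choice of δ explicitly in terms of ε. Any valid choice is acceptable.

δ = min(1, ε/36)

Let ε > 0. We want δ > 0 such that 0 < |u + 1| < δ implies |(5u^3 + 2u^2 + 7u - 9) + 19| < ε.
(5u^3 + 2u^2 + 7u - 9) + 19 = 5u^3 + 2u^2 + 7u + 10 = (u + 1)(5u^2 - 3u + 10).
So |(5u^3 + 2u^2 + 7u - 9) + 19| = |u + 1|·|5u^2 - 3u + 10|.
Require δ ≤ 1. Then |u + 1| < 1 gives |u| < 2, and by the triangle inequality |5u^2 - 3u + 10| ≤ 5·2^2 + 3·2 + 10 = 36.
Hence |(5u^3 + 2u^2 + 7u - 9) + 19| ≤ 36|u + 1| < ε provided |u + 1| < ε/36.
Take δ = min(1, ε/36). Then 0 < |u + 1| < δ gives both |u + 1| < 1 and |u + 1| < ε/36, so |(5u^3 + 2u^2 + 7u - 9) + 19| < ε.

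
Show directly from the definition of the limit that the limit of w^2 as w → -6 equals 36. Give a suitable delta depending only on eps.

Let eps > 0. We seek delta > 0 with 0 < |w + 6| < delta ⇒ |w^2 − 36| < eps.
Factor: w^2 − 36 = (w + 6)(w - 6), so |w^2 − 36| = |w + 6|·|w - 6|.
Impose delta ≤ 2 so that |w| < 8; then |w - 6| ≤ 14.
Hence |w^2 − 36| ≤ 14|w + 6|, which is < eps once |w + 6| < eps/14.
Take delta = min(2, eps/14). If 0 < |w + 6| < delta then both bounds hold and |w^2 − 36| ≤ 14|w + 6| < 14·(eps/14) = eps.

delta = min(2, eps/14)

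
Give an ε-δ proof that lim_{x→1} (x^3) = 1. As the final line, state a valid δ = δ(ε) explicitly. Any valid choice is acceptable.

δ = min(1, ε/7)

Suppose ε > 0. We seek δ > 0 with 0 < |x − 1| < δ ⇒ |x^3 − 1| < ε.
Factor: x^3 − 1 = (x − 1)(x^2 + x + 1), so |x^3 − 1| = |x − 1|·|x^2 + x + 1|.
Impose δ ≤ 1 so that |x| < 2; then |x^2 + x + 1| ≤ 7.
Hence |x^3 − 1| ≤ 7|x − 1|, which is < ε once |x − 1| < ε/7.
Take δ = min(1, ε/7). If 0 < |x − 1| < δ then both bounds hold and |x^3 − 1| ≤ 7|x − 1| < 7·(ε/7) = ε.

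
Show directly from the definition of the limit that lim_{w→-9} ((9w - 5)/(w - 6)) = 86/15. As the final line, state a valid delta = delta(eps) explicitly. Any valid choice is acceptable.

Let eps > 0 be given. We want delta > 0 with 0 < |w + 9| < delta ⇒ |(9w - 5)/(w - 6) − (86/15)| < eps.
Combining over a common denominator, (9w - 5)/(w - 6) − (86/15) = [(9w - 5)·(-15) − (-86)·(w - 6)] / [(-15)·(w - 6)] = -49(w + 9) / ((-15)(w - 6)).
So |(9w - 5)/(w - 6) − (86/15)| = 49|w + 9| / (15·|w − 6|).
Restrict delta ≤ 15/2. Then |w + 9| < 15/2 gives |w − 6| = |(w + 9) + (-15)| ≥ 15 − 15/2 = 15/2.
Hence |(9w - 5)/(w - 6) − (86/15)| < 49|w + 9|/(15·(15/2)) = (98/225)|w + 9|, which is < eps once |w + 9| < (225/98)eps.
Take delta = min(15/2, (225/98)eps). Then 0 < |w + 9| < delta forces both bounds, so |(9w - 5)/(w - 6) − (86/15)| < eps.

delta = min(15/2, (225/98)eps)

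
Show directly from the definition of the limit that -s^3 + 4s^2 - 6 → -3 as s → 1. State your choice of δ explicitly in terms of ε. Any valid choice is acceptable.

Let ε > 0. We want δ > 0 such that 0 < |s − 1| < δ implies |(-s^3 + 4s^2 - 6) + 3| < ε.
(-s^3 + 4s^2 - 6) + 3 = -s^3 + 4s^2 - 3 = (s − 1)(-s^2 + 3s + 3).
So |(-s^3 + 4s^2 - 6) + 3| = |s − 1|·|-s^2 + 3s + 3|.
Assume first that |s − 1| < 2, so |s| < 3. Then |-s^2 + 3s + 3| ≤ 3^2 + 3·3 + 3 = 21.
Hence |(-s^3 + 4s^2 - 6) + 3| ≤ 21|s − 1| < ε provided |s − 1| < ε/21.
Take δ = min(2, ε/21). Then 0 < |s − 1| < δ gives both |s − 1| < 2 and |s − 1| < ε/21, so |(-s^3 + 4s^2 - 6) + 3| < ε.

δ = min(2, ε/21)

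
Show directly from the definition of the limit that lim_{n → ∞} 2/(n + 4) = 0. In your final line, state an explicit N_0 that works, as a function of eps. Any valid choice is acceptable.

N_0 = 2/eps

Let eps > 0 be given. For n ≥ 1, |2/(n + 4) − 0| = 2/(n + 4) ≤ 2/n.
We need 2/n < eps, i.e. n > 2/eps.
Take N_0 = 2/eps. If n > N_0 then |2/(n + 4)| ≤ 2/n < eps.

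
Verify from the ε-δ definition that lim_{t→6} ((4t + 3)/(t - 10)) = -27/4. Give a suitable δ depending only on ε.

Fix ε > 0. We want δ > 0 with 0 < |t − 6| < δ ⇒ |(4t + 3)/(t - 10) + 27/4| < ε.
Combining over a common denominator, (4t + 3)/(t - 10) + 27/4 = [(4t + 3)·(-4) − 27·(t - 10)] / [(-4)·(t - 10)] = -43(t − 6) / ((-4)(t - 10)).
So |(4t + 3)/(t - 10) + 27/4| = 43|t − 6| / (4·|t − 10|).
Restrict δ ≤ 2. Then |t − 6| < 2 gives |t − 10| = |(t − 6) + (-4)| ≥ 4 − 2 = 2.
Hence |(4t + 3)/(t - 10) + 27/4| < 43|t − 6|/(4·2) = (43/8)|t − 6|, which is < ε once |t − 6| < (8/43)ε.
Take δ = min(2, (8/43)ε). Then 0 < |t − 6| < δ forces both bounds, so |(4t + 3)/(t - 10) + 27/4| < ε.

δ = min(2, (8/43)ε)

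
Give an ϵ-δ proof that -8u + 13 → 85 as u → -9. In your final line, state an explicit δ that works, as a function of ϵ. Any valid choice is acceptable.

δ = ϵ/8

Fix ϵ > 0. We need δ > 0 so that 0 < |u + 9| < δ implies |(-8u + 13) − 85| < ϵ.
Since (-8u + 13) − 85 = -8(u + 9), we have |(-8u + 13) − 85| = 8|u + 9|.
So 8|u + 9| < ϵ exactly when |u + 9| < ϵ/8.
Choosing δ = ϵ/8 gives |(-8u + 13) − 85| = 8|u + 9| < ϵ whenever |u + 9| < δ.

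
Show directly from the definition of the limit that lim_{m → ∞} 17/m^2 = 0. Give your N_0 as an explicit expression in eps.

N_0 = (17/eps)^{1/2}

Let eps > 0 be given. For m ≥ 1, |17/m^2 − 0| = 17/m^2.
17/m^2 < eps ⇔ m^2 > 17/eps ⇔ m > (17/eps)^{1/2}.
Take N_0 = (17/eps)^{1/2}. Then m > N_0 implies 17/m^2 < eps.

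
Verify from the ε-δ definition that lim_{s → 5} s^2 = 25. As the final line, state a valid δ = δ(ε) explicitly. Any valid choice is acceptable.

δ = min(1, ε/11)

Fix ε > 0. We seek δ > 0 with 0 < |s − 5| < δ ⇒ |s^2 − 25| < ε.
Factor: s^2 − 25 = (s − 5)(s + 5), so |s^2 − 25| = |s − 5|·|s + 5|.
Impose δ ≤ 1 so that |s| < 6; then |s + 5| ≤ 11.
Hence |s^2 − 25| ≤ 11|s − 5|, which is < ε once |s − 5| < ε/11.
Take δ = min(1, ε/11). If 0 < |s − 5| < δ then both bounds hold and |s^2 − 25| ≤ 11|s − 5| < 11·(ε/11) = ε.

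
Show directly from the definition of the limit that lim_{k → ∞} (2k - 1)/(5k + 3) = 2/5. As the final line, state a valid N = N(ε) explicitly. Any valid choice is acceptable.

N = (11/25)/ε

Suppose ε > 0. For k ≥ 1, |(2k - 1)/(5k + 3) − (2/5)| = |-11|/(5(5k + 3)) = 11/(5(5k + 3)).
Since 5k + 3 ≥ 5k for k ≥ 1, this is ≤ 11/(5·5k) = (11/25)/k.
So |(2k - 1)/(5k + 3) − (2/5)| < ε whenever k > (11/25)/ε.
Take N = (11/25)/ε. If k > N then |(2k - 1)/(5k + 3) − (2/5)| ≤ (11/25)/k < ε.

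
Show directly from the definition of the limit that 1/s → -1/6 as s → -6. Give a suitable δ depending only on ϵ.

Suppose ϵ > 0. We seek δ > 0 such that 0 < |s + 6| < δ implies |1/s + 1/6| < ϵ.
|1/s + 1/6| = |-6 − s|/(6·|s|) = |s + 6|/(6|s|).
Require δ ≤ 3 so that |s| > 6 − 3 = 3, hence 6|s| > 18.
Then |1/s + 1/6| < |s + 6|/18, which is < ϵ when |s + 6| < 18ϵ.
Take δ = min(3, 18ϵ). Then 0 < |s + 6| < δ gives both |s + 6| < 3 and |s + 6| < 18ϵ, so |1/s + 1/6| < ϵ.

δ = min(3, 18ϵ)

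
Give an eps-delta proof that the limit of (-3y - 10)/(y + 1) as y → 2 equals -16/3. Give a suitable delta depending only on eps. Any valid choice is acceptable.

delta = min(3/2, (9/14)eps)

Let eps > 0. We want delta > 0 with 0 < |y − 2| < delta ⇒ |(-3y - 10)/(y + 1) + 16/3| < eps.
Combining over a common denominator, (-3y - 10)/(y + 1) + 16/3 = [(-3y - 10)·3 − (-16)·(y + 1)] / [3·(y + 1)] = 7(y − 2) / (3(y + 1)).
So |(-3y - 10)/(y + 1) + 16/3| = 7|y − 2| / (3·|y + 1|).
Require delta ≤ 3/2, so |y + 1| ≥ |3| − |y − 2| > 3 − 3/2 = 3/2.
Hence |(-3y - 10)/(y + 1) + 16/3| < 7|y − 2|/(3·(3/2)) = (14/9)|y − 2|, which is < eps once |y − 2| < (9/14)eps.
Take delta = min(3/2, (9/14)eps). Then 0 < |y − 2| < delta forces both bounds, so |(-3y - 10)/(y + 1) + 16/3| < eps.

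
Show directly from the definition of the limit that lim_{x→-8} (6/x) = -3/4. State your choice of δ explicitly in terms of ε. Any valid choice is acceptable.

δ = min(4, (16/3)ε)

Suppose ε > 0. We seek δ > 0 such that 0 < |x + 8| < δ implies |6/x + 3/4| < ε.
|6/x + 3/4| = 6·|-8 − x|/(8·|x|) = 6|x + 8|/(8|x|).
Require δ ≤ 4 so that |x| > 8 − 4 = 4, hence 8|x| > 32.
Then |6/x + 3/4| < 6|x + 8|/32, which is < ε when |x + 8| < (16/3)ε.
Take δ = min(4, (16/3)ε). Then 0 < |x + 8| < δ gives both |x + 8| < 4 and |x + 8| < (16/3)ε, so |6/x + 3/4| < ε.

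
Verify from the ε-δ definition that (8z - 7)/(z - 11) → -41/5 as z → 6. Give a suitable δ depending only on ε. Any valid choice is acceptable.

Fix ε > 0. We want δ > 0 with 0 < |z − 6| < δ ⇒ |(8z - 7)/(z - 11) + 41/5| < ε.
Combining over a common denominator, (8z - 7)/(z - 11) + 41/5 = [(8z - 7)·(-5) − 41·(z - 11)] / [(-5)·(z - 11)] = -81(z − 6) / ((-5)(z - 11)).
So |(8z - 7)/(z - 11) + 41/5| = 81|z − 6| / (5·|z − 11|).
Restrict δ ≤ 5/2. Then |z − 6| < 5/2 gives |z − 11| = |(z − 6) + (-5)| ≥ 5 − 5/2 = 5/2.
Hence |(8z - 7)/(z - 11) + 41/5| < 81|z − 6|/(5·(5/2)) = (162/25)|z − 6|, which is < ε once |z − 6| < (25/162)ε.
Take δ = min(5/2, (25/162)ε). Then 0 < |z − 6| < δ forces both bounds, so |(8z - 7)/(z - 11) + 41/5| < ε.

δ = min(5/2, (25/162)ε)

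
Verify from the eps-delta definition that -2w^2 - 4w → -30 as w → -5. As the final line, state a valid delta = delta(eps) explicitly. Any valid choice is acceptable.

delta = min(1, eps/18)

Suppose eps > 0. We want delta > 0 such that 0 < |w + 5| < delta implies |(-2w^2 - 4w) + 30| < eps.
(-2w^2 - 4w) + 30 = -2w^2 - 4w + 30 = (w + 5)(-2w + 6).
So |(-2w^2 - 4w) + 30| = |w + 5|·|-2w + 6|.
Require delta ≤ 1. Then |w + 5| < 1 gives |w| < 6, and by the triangle inequality |-2w + 6| ≤ 2·6 + 6 = 18.
Hence |(-2w^2 - 4w) + 30| ≤ 18|w + 5| < eps provided |w + 5| < eps/18.
Choosing delta = min(1, eps/18) ensures both conditions, hence |(-2w^2 - 4w) + 30| < eps.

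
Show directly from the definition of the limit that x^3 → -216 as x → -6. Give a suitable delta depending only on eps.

delta = min(1, eps/127)

Let eps > 0 be given. We seek delta > 0 with 0 < |x + 6| < delta ⇒ |x^3 + 216| < eps.
Factor: x^3 + 216 = (x + 6)(x^2 - 6x + 36), so |x^3 + 216| = |x + 6|·|x^2 - 6x + 36|.
Impose delta ≤ 1 so that |x| < 7; then |x^2 - 6x + 36| ≤ 127.
Hence |x^3 + 216| ≤ 127|x + 6|, which is < eps once |x + 6| < eps/127.
Take delta = min(1, eps/127). If 0 < |x + 6| < delta then both bounds hold and |x^3 + 216| ≤ 127|x + 6| < 127·(eps/127) = eps.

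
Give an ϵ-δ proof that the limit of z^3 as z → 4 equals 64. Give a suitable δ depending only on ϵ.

δ = min(2, ϵ/76)

Let ϵ > 0 be given. We seek δ > 0 with 0 < |z − 4| < δ ⇒ |z^3 − 64| < ϵ.
Factor: z^3 − 64 = (z − 4)(z^2 + 4z + 16), so |z^3 − 64| = |z − 4|·|z^2 + 4z + 16|.
Impose δ ≤ 2 so that |z| < 6; then |z^2 + 4z + 16| ≤ 76.
Hence |z^3 − 64| ≤ 76|z − 4|, which is < ϵ once |z − 4| < ϵ/76.
Take δ = min(2, ϵ/76). If 0 < |z − 4| < δ then both bounds hold and |z^3 − 64| ≤ 76|z − 4| < 76·(ϵ/76) = ϵ.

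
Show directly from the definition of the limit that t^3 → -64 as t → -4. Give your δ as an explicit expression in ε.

δ = min(1, ε/61)

Suppose ε > 0. We seek δ > 0 with 0 < |t + 4| < δ ⇒ |t^3 + 64| < ε.
Factor: t^3 + 64 = (t + 4)(t^2 - 4t + 16), so |t^3 + 64| = |t + 4|·|t^2 - 4t + 16|.
Restrict δ ≤ 1. Then |t + 4| < 1 gives |t| < 5, so by the triangle inequality |t^2 - 4t + 16| ≤ 5^2 + 4·5 + 16 = 61.
Hence |t^3 + 64| ≤ 61|t + 4|, which is < ε once |t + 4| < ε/61.
Take δ = min(1, ε/61). If 0 < |t + 4| < δ then both bounds hold and |t^3 + 64| ≤ 61|t + 4| < 61·(ε/61) = ε.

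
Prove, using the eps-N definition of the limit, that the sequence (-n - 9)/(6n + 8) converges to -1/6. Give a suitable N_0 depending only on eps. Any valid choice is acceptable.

Let eps > 0. For n ≥ 1, |(-n - 9)/(6n + 8) + 1/6| = |-46|/(6(6n + 8)) = 46/(6(6n + 8)).
Since 6n + 8 ≥ 6n for n ≥ 1, this is ≤ 46/(6·6n) = (23/18)/n.
So |(-n - 9)/(6n + 8) + 1/6| < eps whenever n > (23/18)/eps.
Take N_0 = (23/18)/eps. If n > N_0 then |(-n - 9)/(6n + 8) + 1/6| ≤ (23/18)/n < eps.

N_0 = (23/18)/eps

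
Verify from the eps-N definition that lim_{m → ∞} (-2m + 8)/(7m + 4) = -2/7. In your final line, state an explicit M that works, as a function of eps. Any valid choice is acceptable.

M = (64/49)/eps

Suppose eps > 0. For m ≥ 1, |(-2m + 8)/(7m + 4) + 2/7| = |64|/(7(7m + 4)) = 64/(7(7m + 4)).
Since 7m + 4 ≥ 7m for m ≥ 1, this is ≤ 64/(7·7m) = (64/49)/m.
So |(-2m + 8)/(7m + 4) + 2/7| < eps whenever m > (64/49)/eps.
Take M = (64/49)/eps. If m > M then |(-2m + 8)/(7m + 4) + 2/7| ≤ (64/49)/m < eps.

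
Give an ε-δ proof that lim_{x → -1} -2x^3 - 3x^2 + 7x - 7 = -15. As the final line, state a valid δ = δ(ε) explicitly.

δ = min(2, ε/29)

Suppose ε > 0. We want δ > 0 such that 0 < |x + 1| < δ implies |(-2x^3 - 3x^2 + 7x - 7) + 15| < ε.
(-2x^3 - 3x^2 + 7x - 7) + 15 = -2x^3 - 3x^2 + 7x + 8 = (x + 1)(-2x^2 - x + 8).
So |(-2x^3 - 3x^2 + 7x - 7) + 15| = |x + 1|·|-2x^2 - x + 8|.
Require δ ≤ 2. Then |x + 1| < 2 gives |x| < 3, and by the triangle inequality |-2x^2 - x + 8| ≤ 2·3^2 + 3 + 8 = 29.
Hence |(-2x^3 - 3x^2 + 7x - 7) + 15| ≤ 29|x + 1| < ε provided |x + 1| < ε/29.
Take δ = min(2, ε/29). Then 0 < |x + 1| < δ gives both |x + 1| < 2 and |x + 1| < ε/29, so |(-2x^3 - 3x^2 + 7x - 7) + 15| < ε.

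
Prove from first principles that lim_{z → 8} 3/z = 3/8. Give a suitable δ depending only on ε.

Fix ε > 0. We seek δ > 0 such that 0 < |z − 8| < δ implies |3/z − (3/8)| < ε.
|3/z − (3/8)| = 3·|8 − z|/(8·|z|) = 3|z − 8|/(8|z|).
Restrict δ ≤ 4. Then |z − 8| < 4 gives |z| > 4, so 8|z| > 32.
Then |3/z − (3/8)| < 3|z − 8|/32, which is < ε when |z − 8| < (32/3)ε.
Take δ = min(4, (32/3)ε). Then 0 < |z − 8| < δ gives both |z − 8| < 4 and |z − 8| < (32/3)ε, so |3/z − (3/8)| < ε.

δ = min(4, (32/3)ε)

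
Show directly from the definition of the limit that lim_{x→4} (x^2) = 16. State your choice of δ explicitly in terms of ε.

Fix ε > 0. We seek δ > 0 with 0 < |x − 4| < δ ⇒ |x^2 − 16| < ε.
Factor: x^2 − 16 = (x − 4)(x + 4), so |x^2 − 16| = |x − 4|·|x + 4|.
Restrict δ ≤ 1. Then |x − 4| < 1 gives |x| < 5, so by the triangle inequality |x + 4| ≤ 5 + 4 = 9.
Hence |x^2 − 16| ≤ 9|x − 4|, which is < ε once |x − 4| < ε/9.
Take δ = min(1, ε/9). If 0 < |x − 4| < δ then both bounds hold and |x^2 − 16| ≤ 9|x − 4| < 9·(ε/9) = ε.

δ = min(1, ε/9)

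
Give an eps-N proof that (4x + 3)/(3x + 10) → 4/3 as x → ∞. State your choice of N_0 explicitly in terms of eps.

Fix eps > 0. We seek N_0 > 0 such that x > N_0 implies |(4x + 3)/(3x + 10) − (4/3)| < eps.
(4x + 3)/(3x + 10) − (4/3) = (3(4x + 3) − 4(3x + 10)) / (3(3x + 10)) = -31/(3(3x + 10)).
For x > 0 we have 3x + 10 > 3x, so |(4x + 3)/(3x + 10) − (4/3)| = 31/(3(3x + 10)) < 31/(3·3x) = (31/9)/x.
Thus |(4x + 3)/(3x + 10) − (4/3)| < eps whenever x > (31/9)/eps.
Take N_0 = (31/9)/eps. If x > N_0 then |(4x + 3)/(3x + 10) − (4/3)| < (31/9)/x < eps.

N_0 = (31/9)/eps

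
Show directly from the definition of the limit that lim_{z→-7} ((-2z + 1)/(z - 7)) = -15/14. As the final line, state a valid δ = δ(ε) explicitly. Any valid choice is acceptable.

δ = min(7, (98/13)ε)

Suppose ε > 0. We want δ > 0 with 0 < |z + 7| < δ ⇒ |(-2z + 1)/(z - 7) + 15/14| < ε.
Combining over a common denominator, (-2z + 1)/(z - 7) + 15/14 = [(-2z + 1)·(-14) − 15·(z - 7)] / [(-14)·(z - 7)] = 13(z + 7) / ((-14)(z - 7)).
So |(-2z + 1)/(z - 7) + 15/14| = 13|z + 7| / (14·|z − 7|).
Require δ ≤ 7, so |z − 7| ≥ |-14| − |z + 7| > 14 − 7 = 7.
Hence |(-2z + 1)/(z - 7) + 15/14| < 13|z + 7|/(14·7) = (13/98)|z + 7|, which is < ε once |z + 7| < (98/13)ε.
Take δ = min(7, (98/13)ε). Then 0 < |z + 7| < δ forces both bounds, so |(-2z + 1)/(z - 7) + 15/14| < ε.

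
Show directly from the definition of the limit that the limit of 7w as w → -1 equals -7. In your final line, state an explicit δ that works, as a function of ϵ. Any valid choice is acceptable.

Let ϵ > 0 be given. We need δ > 0 so that 0 < |w + 1| < δ implies |(7w) + 7| < ϵ.
Since (7w) + 7 = 7(w + 1), we have |(7w) + 7| = 7|w + 1|.
So 7|w + 1| < ϵ exactly when |w + 1| < ϵ/7.
Choosing δ = ϵ/7 gives |(7w) + 7| = 7|w + 1| < ϵ whenever |w + 1| < δ.

δ = ϵ/7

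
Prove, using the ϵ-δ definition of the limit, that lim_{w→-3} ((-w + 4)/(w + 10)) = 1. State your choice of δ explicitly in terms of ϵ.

δ = min(7/2, (7/4)ϵ)

Let ϵ > 0. We want δ > 0 with 0 < |w + 3| < δ ⇒ |(-w + 4)/(w + 10) − 1| < ϵ.
Combining over a common denominator, (-w + 4)/(w + 10) − 1 = [(-w + 4)·7 − 7·(w + 10)] / [7·(w + 10)] = -14(w + 3) / (7(w + 10)).
So |(-w + 4)/(w + 10) − 1| = 14|w + 3| / (7·|w + 10|).
Require δ ≤ 7/2, so |w + 10| ≥ |7| − |w + 3| > 7 − 7/2 = 7/2.
Hence |(-w + 4)/(w + 10) − 1| < 14|w + 3|/(7·(7/2)) = (4/7)|w + 3|, which is < ϵ once |w + 3| < (7/4)ϵ.
Take δ = min(7/2, (7/4)ϵ). Then 0 < |w + 3| < δ forces both bounds, so |(-w + 4)/(w + 10) − 1| < ϵ.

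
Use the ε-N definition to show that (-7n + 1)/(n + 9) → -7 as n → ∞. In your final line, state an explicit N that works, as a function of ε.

Let ε > 0 be given. For n ≥ 1, |(-7n + 1)/(n + 9) + 7| = |64|/((n + 9)) = 64/((n + 9)).
Since n + 9 ≥ n for n ≥ 1, this is ≤ 64/(n) = 64/n.
So |(-7n + 1)/(n + 9) + 7| < ε whenever n > 64/ε.
Take N = 64/ε. If n > N then |(-7n + 1)/(n + 9) + 7| ≤ 64/n < ε.

N = 64/ε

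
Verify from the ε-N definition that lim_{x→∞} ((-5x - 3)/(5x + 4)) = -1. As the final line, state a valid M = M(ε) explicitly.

Fix ε > 0. We seek M > 0 such that x > M implies |(-5x - 3)/(5x + 4) + 1| < ε.
(-5x - 3)/(5x + 4) + 1 = (5(-5x - 3) − (-5)(5x + 4)) / (5(5x + 4)) = 5/(5(5x + 4)).
For x > 0 we have 5x + 4 > 5x, so |(-5x - 3)/(5x + 4) + 1| = 5/(5(5x + 4)) < 5/(5·5x) = (1/5)/x.
Thus |(-5x - 3)/(5x + 4) + 1| < ε whenever x > (1/5)/ε.
Take M = (1/5)/ε. If x > M then |(-5x - 3)/(5x + 4) + 1| < (1/5)/x < ε.

M = (1/5)/ε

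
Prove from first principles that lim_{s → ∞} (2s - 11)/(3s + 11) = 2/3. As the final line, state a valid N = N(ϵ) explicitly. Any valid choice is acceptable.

N = (55/9)/ϵ

Fix ϵ > 0. We seek N > 0 such that s > N implies |(2s - 11)/(3s + 11) − (2/3)| < ϵ.
(2s - 11)/(3s + 11) − (2/3) = (3(2s - 11) − 2(3s + 11)) / (3(3s + 11)) = -55/(3(3s + 11)).
For s > 0 we have 3s + 11 > 3s, so |(2s - 11)/(3s + 11) − (2/3)| = 55/(3(3s + 11)) < 55/(3·3s) = (55/9)/s.
Thus |(2s - 11)/(3s + 11) − (2/3)| < ϵ whenever s > (55/9)/ϵ.
Take N = (55/9)/ϵ. If s > N then |(2s - 11)/(3s + 11) − (2/3)| < (55/9)/s < ϵ.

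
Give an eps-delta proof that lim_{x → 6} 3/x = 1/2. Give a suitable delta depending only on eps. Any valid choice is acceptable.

Suppose eps > 0. We seek delta > 0 such that 0 < |x − 6| < delta implies |3/x − (1/2)| < eps.
|3/x − (1/2)| = 3·|6 − x|/(6·|x|) = 3|x − 6|/(6|x|).
Require delta ≤ 3 so that |x| > 6 − 3 = 3, hence 6|x| > 18.
Then |3/x − (1/2)| < 3|x − 6|/18, which is < eps when |x − 6| < 6eps.
Take delta = min(3, 6eps). Then 0 < |x − 6| < delta gives both |x − 6| < 3 and |x − 6| < 6eps, so |3/x − (1/2)| < eps.

delta = min(3, 6eps)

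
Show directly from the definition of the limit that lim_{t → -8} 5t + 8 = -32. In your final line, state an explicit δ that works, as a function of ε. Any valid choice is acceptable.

δ = ε/5

Let ε > 0 be given. We need δ > 0 so that 0 < |t + 8| < δ implies |(5t + 8) + 32| < ε.
|(5t + 8) + 32| = |5t + 40| = 5|t + 8|.
So 5|t + 8| < ε exactly when |t + 8| < ε/5.
Take δ = ε/5. If 0 < |t + 8| < δ then |(5t + 8) + 32| = 5|t + 8| < 5·(ε/5) = ε.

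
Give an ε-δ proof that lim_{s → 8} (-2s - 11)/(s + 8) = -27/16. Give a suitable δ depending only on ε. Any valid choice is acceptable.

Fix ε > 0. We want δ > 0 with 0 < |s − 8| < δ ⇒ |(-2s - 11)/(s + 8) + 27/16| < ε.
Combining over a common denominator, (-2s - 11)/(s + 8) + 27/16 = [(-2s - 11)·16 − (-27)·(s + 8)] / [16·(s + 8)] = -5(s − 8) / (16(s + 8)).
So |(-2s - 11)/(s + 8) + 27/16| = 5|s − 8| / (16·|s + 8|).
Require δ ≤ 8, so |s + 8| ≥ |16| − |s − 8| > 16 − 8 = 8.
Hence |(-2s - 11)/(s + 8) + 27/16| < 5|s − 8|/(16·8) = (5/128)|s − 8|, which is < ε once |s − 8| < (128/5)ε.
Take δ = min(8, (128/5)ε). Then 0 < |s − 8| < δ forces both bounds, so |(-2s - 11)/(s + 8) + 27/16| < ε.

δ = min(8, (128/5)ε)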